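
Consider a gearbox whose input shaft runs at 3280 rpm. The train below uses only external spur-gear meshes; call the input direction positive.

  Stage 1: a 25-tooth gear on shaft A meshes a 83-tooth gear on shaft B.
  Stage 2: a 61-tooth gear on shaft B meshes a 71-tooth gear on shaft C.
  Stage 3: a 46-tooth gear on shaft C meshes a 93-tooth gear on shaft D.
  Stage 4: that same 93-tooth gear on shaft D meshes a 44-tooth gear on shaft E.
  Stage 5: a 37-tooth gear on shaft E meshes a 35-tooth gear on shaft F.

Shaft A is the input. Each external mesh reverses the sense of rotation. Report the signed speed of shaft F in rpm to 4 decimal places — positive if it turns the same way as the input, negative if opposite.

-938.0934 rpm (opposite to input, |ω| = 938.0934 rpm)

Stage 1 [25T→83T]: ω = 3280.0000×25/83 = 987.9518 rpm, dir flips to −; running = −987.9518
Stage 2 [61T→71T]: ω = 987.9518×61/71 = 848.8037 rpm, dir flips to +; running = +848.8037
Stage 3 [46T→93T]: ω = 848.8037×46/93 = 419.8384 rpm, dir flips to −; running = −419.8384
Stage 4 [93T→44T]: ω = 419.8384×93/44 = 887.3857 rpm, dir flips to +; running = +887.3857
Stage 5 [37T→35T]: ω = 887.3857×37/35 = 938.0934 rpm, dir flips to −; running = −938.0934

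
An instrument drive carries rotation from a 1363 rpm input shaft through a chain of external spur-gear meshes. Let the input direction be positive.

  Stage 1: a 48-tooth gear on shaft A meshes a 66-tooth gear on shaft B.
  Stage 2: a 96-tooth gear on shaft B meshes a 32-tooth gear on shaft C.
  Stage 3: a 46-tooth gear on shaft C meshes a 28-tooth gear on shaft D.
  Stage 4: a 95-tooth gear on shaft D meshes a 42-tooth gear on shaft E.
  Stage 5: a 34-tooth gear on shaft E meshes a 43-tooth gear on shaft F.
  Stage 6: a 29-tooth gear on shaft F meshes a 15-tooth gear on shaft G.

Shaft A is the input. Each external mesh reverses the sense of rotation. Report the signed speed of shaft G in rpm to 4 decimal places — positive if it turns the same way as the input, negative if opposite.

Stage 1 [48T→66T]: ω = 1363.0000×48/66 = 991.2727 rpm, dir flips to −; running = −991.2727
Stage 2 [96T→32T]: ω = 991.2727×96/32 = 2973.8182 rpm, dir flips to +; running = +2973.8182
Stage 3 [46T→28T]: ω = 2973.8182×46/28 = 4885.5584 rpm, dir flips to −; running = −4885.5584
Stage 4 [95T→42T]: ω = 4885.5584×95/42 = 11050.6679 rpm, dir flips to +; running = +11050.6679
Stage 5 [34T→43T]: ω = 11050.6679×34/43 = 8737.7374 rpm, dir flips to −; running = −8737.7374
Stage 6 [29T→15T]: ω = 8737.7374×29/15 = 16892.9590 rpm, dir flips to +; running = +16892.9590

+16892.9590 rpm (same as input, |ω| = 16892.9590 rpm)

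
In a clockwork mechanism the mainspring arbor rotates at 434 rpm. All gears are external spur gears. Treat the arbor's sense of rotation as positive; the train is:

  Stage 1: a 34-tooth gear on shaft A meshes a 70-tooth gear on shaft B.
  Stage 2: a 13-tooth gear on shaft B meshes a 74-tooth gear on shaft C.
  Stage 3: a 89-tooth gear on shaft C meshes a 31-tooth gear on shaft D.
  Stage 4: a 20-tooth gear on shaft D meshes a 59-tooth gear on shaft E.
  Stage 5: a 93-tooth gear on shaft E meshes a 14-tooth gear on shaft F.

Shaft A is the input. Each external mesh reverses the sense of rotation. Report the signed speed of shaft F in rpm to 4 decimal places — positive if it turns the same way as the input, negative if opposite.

Stage 1 [34T→70T]: ω = 434.0000×34/70 = 210.8000 rpm, dir flips to −; running = −210.8000
Stage 2 [13T→74T]: ω = 210.8000×13/74 = 37.0324 rpm, dir flips to +; running = +37.0324
Stage 3 [89T→31T]: ω = 37.0324×89/31 = 106.3189 rpm, dir flips to −; running = −106.3189
Stage 4 [20T→59T]: ω = 106.3189×20/59 = 36.0403 rpm, dir flips to +; running = +36.0403
Stage 5 [93T→14T]: ω = 36.0403×93/14 = 239.4106 rpm, dir flips to −; running = −239.4106

-239.4106 rpm (opposite to input, |ω| = 239.4106 rpm)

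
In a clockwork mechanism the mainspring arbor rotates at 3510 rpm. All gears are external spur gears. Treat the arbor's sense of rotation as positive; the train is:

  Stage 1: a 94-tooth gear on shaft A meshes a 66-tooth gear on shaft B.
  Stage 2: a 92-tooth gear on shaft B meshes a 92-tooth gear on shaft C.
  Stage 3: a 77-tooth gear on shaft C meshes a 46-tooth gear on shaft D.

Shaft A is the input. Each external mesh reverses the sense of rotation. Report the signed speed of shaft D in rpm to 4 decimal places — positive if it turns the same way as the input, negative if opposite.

Stage 1 [94T→66T]: ω = 3510.0000×94/66 = 4999.0909 rpm, dir flips to −; running = −4999.0909
Stage 2 [92T→92T]: ω = 4999.0909×92/92 = 4999.0909 rpm, dir flips to +; running = +4999.0909
Stage 3 [77T→46T]: ω = 4999.0909×77/46 = 8368.0435 rpm, dir flips to −; running = −8368.0435

-8368.0435 rpm (opposite to input, |ω| = 8368.0435 rpm)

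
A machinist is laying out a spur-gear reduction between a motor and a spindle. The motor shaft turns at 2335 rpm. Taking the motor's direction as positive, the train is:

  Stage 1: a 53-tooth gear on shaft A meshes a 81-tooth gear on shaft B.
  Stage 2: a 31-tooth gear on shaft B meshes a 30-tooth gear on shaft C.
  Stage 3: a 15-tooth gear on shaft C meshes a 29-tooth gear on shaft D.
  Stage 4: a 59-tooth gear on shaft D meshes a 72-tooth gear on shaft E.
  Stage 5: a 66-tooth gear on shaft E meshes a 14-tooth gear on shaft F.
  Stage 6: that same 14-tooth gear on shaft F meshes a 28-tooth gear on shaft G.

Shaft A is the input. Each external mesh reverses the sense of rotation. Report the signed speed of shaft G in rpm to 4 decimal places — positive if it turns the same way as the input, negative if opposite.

+1577.3093 rpm (same as input, |ω| = 1577.3093 rpm)

Stage 1 [53T→81T]: ω = 2335.0000×53/81 = 1527.8395 rpm, dir flips to −; running = −1527.8395
Stage 2 [31T→30T]: ω = 1527.8395×31/30 = 1578.7675 rpm, dir flips to +; running = +1578.7675
Stage 3 [15T→29T]: ω = 1578.7675×15/29 = 816.6039 rpm, dir flips to −; running = −816.6039
Stage 4 [59T→72T]: ω = 816.6039×59/72 = 669.1615 rpm, dir flips to +; running = +669.1615
Stage 5 [66T→14T]: ω = 669.1615×66/14 = 3154.6185 rpm, dir flips to −; running = −3154.6185
Stage 6 [14T→28T]: ω = 3154.6185×14/28 = 1577.3093 rpm, dir flips to +; running = +1577.3093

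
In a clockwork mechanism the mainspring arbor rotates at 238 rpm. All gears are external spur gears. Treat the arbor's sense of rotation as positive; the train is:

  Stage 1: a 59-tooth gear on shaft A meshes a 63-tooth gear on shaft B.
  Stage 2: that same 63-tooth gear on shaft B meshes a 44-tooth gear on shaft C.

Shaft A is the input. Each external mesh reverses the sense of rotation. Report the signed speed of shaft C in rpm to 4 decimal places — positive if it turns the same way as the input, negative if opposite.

+319.1364 rpm (same as input, |ω| = 319.1364 rpm)

Stage 1 [59T→63T]: ω = 238.0000×59/63 = 222.8889 rpm, dir flips to −; running = −222.8889
Stage 2 [63T→44T]: ω = 222.8889×63/44 = 319.1364 rpm, dir flips to +; running = +319.1364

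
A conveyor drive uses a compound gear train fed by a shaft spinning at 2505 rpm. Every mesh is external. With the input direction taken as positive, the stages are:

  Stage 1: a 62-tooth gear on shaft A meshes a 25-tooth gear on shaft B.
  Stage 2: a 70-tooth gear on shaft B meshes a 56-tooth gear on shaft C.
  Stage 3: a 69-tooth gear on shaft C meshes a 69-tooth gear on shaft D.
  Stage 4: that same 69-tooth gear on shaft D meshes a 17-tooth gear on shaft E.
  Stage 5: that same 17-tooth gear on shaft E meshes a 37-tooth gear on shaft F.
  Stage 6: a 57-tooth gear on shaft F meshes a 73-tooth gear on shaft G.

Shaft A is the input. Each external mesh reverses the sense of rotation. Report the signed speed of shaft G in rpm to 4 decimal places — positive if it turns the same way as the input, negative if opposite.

Stage 1 [62T→25T]: ω = 2505.0000×62/25 = 6212.4000 rpm, dir flips to −; running = −6212.4000
Stage 2 [70T→56T]: ω = 6212.4000×70/56 = 7765.5000 rpm, dir flips to +; running = +7765.5000
Stage 3 [69T→69T]: ω = 7765.5000×69/69 = 7765.5000 rpm, dir flips to −; running = −7765.5000
Stage 4 [69T→17T]: ω = 7765.5000×69/17 = 31518.7941 rpm, dir flips to +; running = +31518.7941
Stage 5 [17T→37T]: ω = 31518.7941×17/37 = 14481.6081 rpm, dir flips to −; running = −14481.6081
Stage 6 [57T→73T]: ω = 14481.6081×57/73 = 11307.5570 rpm, dir flips to +; running = +11307.5570

+11307.5570 rpm (same as input, |ω| = 11307.5570 rpm)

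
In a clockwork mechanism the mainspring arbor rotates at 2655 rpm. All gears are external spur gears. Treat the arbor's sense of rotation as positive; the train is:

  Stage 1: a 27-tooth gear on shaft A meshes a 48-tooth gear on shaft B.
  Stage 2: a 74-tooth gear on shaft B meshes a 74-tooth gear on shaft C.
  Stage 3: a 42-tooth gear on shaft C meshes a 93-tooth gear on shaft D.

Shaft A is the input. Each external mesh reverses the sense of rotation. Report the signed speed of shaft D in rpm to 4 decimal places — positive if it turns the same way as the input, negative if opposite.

Stage 1 [27T→48T]: ω = 2655.0000×27/48 = 1493.4375 rpm, dir flips to −; running = −1493.4375
Stage 2 [74T→74T]: ω = 1493.4375×74/74 = 1493.4375 rpm, dir flips to +; running = +1493.4375
Stage 3 [42T→93T]: ω = 1493.4375×42/93 = 674.4556 rpm, dir flips to −; running = −674.4556

-674.4556 rpm (opposite to input, |ω| = 674.4556 rpm)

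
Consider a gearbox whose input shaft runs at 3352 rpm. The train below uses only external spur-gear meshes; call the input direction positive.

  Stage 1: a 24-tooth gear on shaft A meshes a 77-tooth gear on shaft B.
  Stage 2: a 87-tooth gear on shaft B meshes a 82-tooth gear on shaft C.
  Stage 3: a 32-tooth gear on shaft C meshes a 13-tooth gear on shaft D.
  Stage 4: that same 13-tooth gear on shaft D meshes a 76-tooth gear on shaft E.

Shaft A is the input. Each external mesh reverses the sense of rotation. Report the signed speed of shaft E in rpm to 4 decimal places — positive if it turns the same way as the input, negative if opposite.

+466.7306 rpm (same as input, |ω| = 466.7306 rpm)

Stage 1 [24T→77T]: ω = 3352.0000×24/77 = 1044.7792 rpm, dir flips to −; running = −1044.7792
Stage 2 [87T→82T]: ω = 1044.7792×87/82 = 1108.4853 rpm, dir flips to +; running = +1108.4853
Stage 3 [32T→13T]: ω = 1108.4853×32/13 = 2728.5791 rpm, dir flips to −; running = −2728.5791
Stage 4 [13T→76T]: ω = 2728.5791×13/76 = 466.7306 rpm, dir flips to +; running = +466.7306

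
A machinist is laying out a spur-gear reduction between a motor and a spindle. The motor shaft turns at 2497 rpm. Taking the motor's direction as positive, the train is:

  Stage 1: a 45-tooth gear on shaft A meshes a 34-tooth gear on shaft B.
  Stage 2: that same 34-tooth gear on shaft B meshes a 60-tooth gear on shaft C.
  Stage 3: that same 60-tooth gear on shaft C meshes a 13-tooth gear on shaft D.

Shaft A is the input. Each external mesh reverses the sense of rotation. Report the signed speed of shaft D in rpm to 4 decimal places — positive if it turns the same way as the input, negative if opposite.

Stage 1 [45T→34T]: ω = 2497.0000×45/34 = 3304.8529 rpm, dir flips to −; running = −3304.8529
Stage 2 [34T→60T]: ω = 3304.8529×34/60 = 1872.7500 rpm, dir flips to +; running = +1872.7500
Stage 3 [60T→13T]: ω = 1872.7500×60/13 = 8643.4615 rpm, dir flips to −; running = −8643.4615

-8643.4615 rpm (opposite to input, |ω| = 8643.4615 rpm)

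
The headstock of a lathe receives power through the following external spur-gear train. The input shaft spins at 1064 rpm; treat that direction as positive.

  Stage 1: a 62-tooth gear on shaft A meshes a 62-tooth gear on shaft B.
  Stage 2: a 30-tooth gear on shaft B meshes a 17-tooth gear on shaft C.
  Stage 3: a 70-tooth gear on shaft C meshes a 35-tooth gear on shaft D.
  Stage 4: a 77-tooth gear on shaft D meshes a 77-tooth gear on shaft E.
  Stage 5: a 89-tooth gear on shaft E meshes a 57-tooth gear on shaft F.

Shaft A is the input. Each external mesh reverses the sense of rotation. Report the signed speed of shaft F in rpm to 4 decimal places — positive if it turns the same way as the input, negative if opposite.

Stage 1 [62T→62T]: ω = 1064.0000×62/62 = 1064.0000 rpm, dir flips to −; running = −1064.0000
Stage 2 [30T→17T]: ω = 1064.0000×30/17 = 1877.6471 rpm, dir flips to +; running = +1877.6471
Stage 3 [70T→35T]: ω = 1877.6471×70/35 = 3755.2941 rpm, dir flips to −; running = −3755.2941
Stage 4 [77T→77T]: ω = 3755.2941×77/77 = 3755.2941 rpm, dir flips to +; running = +3755.2941
Stage 5 [89T→57T]: ω = 3755.2941×89/57 = 5863.5294 rpm, dir flips to −; running = −5863.5294

-5863.5294 rpm (opposite to input, |ω| = 5863.5294 rpm)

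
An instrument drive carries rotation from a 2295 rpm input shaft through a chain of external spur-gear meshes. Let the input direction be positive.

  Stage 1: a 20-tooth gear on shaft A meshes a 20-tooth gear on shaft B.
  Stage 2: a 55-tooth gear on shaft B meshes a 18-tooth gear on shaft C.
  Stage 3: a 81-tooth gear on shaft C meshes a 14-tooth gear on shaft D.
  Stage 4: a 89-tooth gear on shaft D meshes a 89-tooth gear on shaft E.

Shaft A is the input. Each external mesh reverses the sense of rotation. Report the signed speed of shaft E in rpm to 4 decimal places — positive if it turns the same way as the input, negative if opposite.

Stage 1 [20T→20T]: ω = 2295.0000×20/20 = 2295.0000 rpm, dir flips to −; running = −2295.0000
Stage 2 [55T→18T]: ω = 2295.0000×55/18 = 7012.5000 rpm, dir flips to +; running = +7012.5000
Stage 3 [81T→14T]: ω = 7012.5000×81/14 = 40572.3214 rpm, dir flips to −; running = −40572.3214
Stage 4 [89T→89T]: ω = 40572.3214×89/89 = 40572.3214 rpm, dir flips to +; running = +40572.3214

+40572.3214 rpm (same as input, |ω| = 40572.3214 rpm)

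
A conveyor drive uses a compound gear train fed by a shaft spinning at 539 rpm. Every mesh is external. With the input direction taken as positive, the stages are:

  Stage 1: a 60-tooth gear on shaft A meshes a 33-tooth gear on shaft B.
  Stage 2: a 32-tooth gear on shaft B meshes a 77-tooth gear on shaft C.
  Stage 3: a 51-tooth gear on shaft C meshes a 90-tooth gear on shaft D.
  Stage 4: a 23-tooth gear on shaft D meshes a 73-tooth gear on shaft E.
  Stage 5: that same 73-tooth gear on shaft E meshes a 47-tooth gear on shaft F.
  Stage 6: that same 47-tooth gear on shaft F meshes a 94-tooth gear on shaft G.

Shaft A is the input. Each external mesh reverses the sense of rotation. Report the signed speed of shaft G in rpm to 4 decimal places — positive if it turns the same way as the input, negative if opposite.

Stage 1 [60T→33T]: ω = 539.0000×60/33 = 980.0000 rpm, dir flips to −; running = −980.0000
Stage 2 [32T→77T]: ω = 980.0000×32/77 = 407.2727 rpm, dir flips to +; running = +407.2727
Stage 3 [51T→90T]: ω = 407.2727×51/90 = 230.7879 rpm, dir flips to −; running = −230.7879
Stage 4 [23T→73T]: ω = 230.7879×23/73 = 72.7140 rpm, dir flips to +; running = +72.7140
Stage 5 [73T→47T]: ω = 72.7140×73/47 = 112.9387 rpm, dir flips to −; running = −112.9387
Stage 6 [47T→94T]: ω = 112.9387×47/94 = 56.4694 rpm, dir flips to +; running = +56.4694

+56.4694 rpm (same as input, |ω| = 56.4694 rpm)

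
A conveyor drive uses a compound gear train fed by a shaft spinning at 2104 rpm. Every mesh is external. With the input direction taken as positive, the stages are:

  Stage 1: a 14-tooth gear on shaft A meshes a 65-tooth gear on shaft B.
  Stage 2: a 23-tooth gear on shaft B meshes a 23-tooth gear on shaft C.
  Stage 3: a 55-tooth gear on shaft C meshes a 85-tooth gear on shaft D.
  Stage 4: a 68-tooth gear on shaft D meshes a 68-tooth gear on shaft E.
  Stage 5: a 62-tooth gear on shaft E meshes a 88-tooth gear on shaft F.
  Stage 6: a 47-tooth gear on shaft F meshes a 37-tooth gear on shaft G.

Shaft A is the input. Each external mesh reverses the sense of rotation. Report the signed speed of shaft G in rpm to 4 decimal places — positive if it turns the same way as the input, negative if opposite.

+262.4275 rpm (same as input, |ω| = 262.4275 rpm)

Stage 1 [14T→65T]: ω = 2104.0000×14/65 = 453.1692 rpm, dir flips to −; running = −453.1692
Stage 2 [23T→23T]: ω = 453.1692×23/23 = 453.1692 rpm, dir flips to +; running = +453.1692
Stage 3 [55T→85T]: ω = 453.1692×55/85 = 293.2271 rpm, dir flips to −; running = −293.2271
Stage 4 [68T→68T]: ω = 293.2271×68/68 = 293.2271 rpm, dir flips to +; running = +293.2271
Stage 5 [62T→88T]: ω = 293.2271×62/88 = 206.5919 rpm, dir flips to −; running = −206.5919
Stage 6 [47T→37T]: ω = 206.5919×47/37 = 262.4275 rpm, dir flips to +; running = +262.4275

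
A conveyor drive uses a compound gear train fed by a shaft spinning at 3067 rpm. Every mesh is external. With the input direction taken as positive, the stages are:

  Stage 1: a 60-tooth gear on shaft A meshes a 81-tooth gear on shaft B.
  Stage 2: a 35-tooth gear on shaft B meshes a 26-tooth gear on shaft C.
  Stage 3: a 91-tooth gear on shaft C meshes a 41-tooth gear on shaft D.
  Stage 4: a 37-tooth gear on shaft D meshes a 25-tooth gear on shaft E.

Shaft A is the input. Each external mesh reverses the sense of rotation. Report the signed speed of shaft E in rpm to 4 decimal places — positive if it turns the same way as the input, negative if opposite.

Stage 1 [60T→81T]: ω = 3067.0000×60/81 = 2271.8519 rpm, dir flips to −; running = −2271.8519
Stage 2 [35T→26T]: ω = 2271.8519×35/26 = 3058.2621 rpm, dir flips to +; running = +3058.2621
Stage 3 [91T→41T]: ω = 3058.2621×91/41 = 6787.8500 rpm, dir flips to −; running = −6787.8500
Stage 4 [37T→25T]: ω = 6787.8500×37/25 = 10046.0181 rpm, dir flips to +; running = +10046.0181

+10046.0181 rpm (same as input, |ω| = 10046.0181 rpm)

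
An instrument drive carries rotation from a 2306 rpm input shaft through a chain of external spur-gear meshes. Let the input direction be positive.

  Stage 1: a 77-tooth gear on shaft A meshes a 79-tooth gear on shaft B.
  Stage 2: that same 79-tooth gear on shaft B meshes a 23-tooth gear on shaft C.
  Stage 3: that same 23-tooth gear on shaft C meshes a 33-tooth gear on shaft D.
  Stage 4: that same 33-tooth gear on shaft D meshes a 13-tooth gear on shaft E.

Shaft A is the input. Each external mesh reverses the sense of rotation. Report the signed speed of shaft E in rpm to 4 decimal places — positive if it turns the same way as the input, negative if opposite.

Stage 1 [77T→79T]: ω = 2306.0000×77/79 = 2247.6203 rpm, dir flips to −; running = −2247.6203
Stage 2 [79T→23T]: ω = 2247.6203×79/23 = 7720.0870 rpm, dir flips to +; running = +7720.0870
Stage 3 [23T→33T]: ω = 7720.0870×23/33 = 5380.6667 rpm, dir flips to −; running = −5380.6667
Stage 4 [33T→13T]: ω = 5380.6667×33/13 = 13658.6154 rpm, dir flips to +; running = +13658.6154

+13658.6154 rpm (same as input, |ω| = 13658.6154 rpm)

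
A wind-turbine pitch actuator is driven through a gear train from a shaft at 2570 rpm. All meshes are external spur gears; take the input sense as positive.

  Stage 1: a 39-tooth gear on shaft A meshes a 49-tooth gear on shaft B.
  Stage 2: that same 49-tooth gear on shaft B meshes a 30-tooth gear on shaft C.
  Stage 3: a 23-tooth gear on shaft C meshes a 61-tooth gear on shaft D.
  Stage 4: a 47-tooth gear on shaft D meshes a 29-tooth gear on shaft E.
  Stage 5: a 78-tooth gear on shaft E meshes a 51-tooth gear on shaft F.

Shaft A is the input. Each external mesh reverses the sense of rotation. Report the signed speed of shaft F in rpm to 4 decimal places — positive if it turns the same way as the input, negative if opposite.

-3122.4735 rpm (opposite to input, |ω| = 3122.4735 rpm)

Stage 1 [39T→49T]: ω = 2570.0000×39/49 = 2045.5102 rpm, dir flips to −; running = −2045.5102
Stage 2 [49T→30T]: ω = 2045.5102×49/30 = 3341.0000 rpm, dir flips to +; running = +3341.0000
Stage 3 [23T→61T]: ω = 3341.0000×23/61 = 1259.7213 rpm, dir flips to −; running = −1259.7213
Stage 4 [47T→29T]: ω = 1259.7213×47/29 = 2041.6173 rpm, dir flips to +; running = +2041.6173
Stage 5 [78T→51T]: ω = 2041.6173×78/51 = 3122.4735 rpm, dir flips to −; running = −3122.4735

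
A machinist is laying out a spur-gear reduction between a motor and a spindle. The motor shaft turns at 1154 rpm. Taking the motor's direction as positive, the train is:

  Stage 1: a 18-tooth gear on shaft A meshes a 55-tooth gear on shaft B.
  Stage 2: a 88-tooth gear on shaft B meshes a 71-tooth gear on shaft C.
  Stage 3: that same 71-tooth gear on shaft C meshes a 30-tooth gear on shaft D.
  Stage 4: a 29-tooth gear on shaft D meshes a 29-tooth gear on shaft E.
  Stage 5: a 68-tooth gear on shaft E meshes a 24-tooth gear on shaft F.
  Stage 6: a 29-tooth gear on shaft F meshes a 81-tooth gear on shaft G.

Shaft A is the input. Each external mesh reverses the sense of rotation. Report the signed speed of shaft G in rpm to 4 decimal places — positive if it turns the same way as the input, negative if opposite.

+1123.7965 rpm (same as input, |ω| = 1123.7965 rpm)

Stage 1 [18T→55T]: ω = 1154.0000×18/55 = 377.6727 rpm, dir flips to −; running = −377.6727
Stage 2 [88T→71T]: ω = 377.6727×88/71 = 468.1014 rpm, dir flips to +; running = +468.1014
Stage 3 [71T→30T]: ω = 468.1014×71/30 = 1107.8400 rpm, dir flips to −; running = −1107.8400
Stage 4 [29T→29T]: ω = 1107.8400×29/29 = 1107.8400 rpm, dir flips to +; running = +1107.8400
Stage 5 [68T→24T]: ω = 1107.8400×68/24 = 3138.8800 rpm, dir flips to −; running = −3138.8800
Stage 6 [29T→81T]: ω = 3138.8800×29/81 = 1123.7965 rpm, dir flips to +; running = +1123.7965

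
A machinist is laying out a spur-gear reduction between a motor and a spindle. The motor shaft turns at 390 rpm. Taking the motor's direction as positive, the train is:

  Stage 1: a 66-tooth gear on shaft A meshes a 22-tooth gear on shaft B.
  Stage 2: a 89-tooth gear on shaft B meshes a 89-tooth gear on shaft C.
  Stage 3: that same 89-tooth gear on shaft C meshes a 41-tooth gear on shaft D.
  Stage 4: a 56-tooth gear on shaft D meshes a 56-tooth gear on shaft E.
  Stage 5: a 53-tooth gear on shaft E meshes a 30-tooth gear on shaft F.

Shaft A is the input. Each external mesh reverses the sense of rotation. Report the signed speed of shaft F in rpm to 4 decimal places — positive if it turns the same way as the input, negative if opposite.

Stage 1 [66T→22T]: ω = 390.0000×66/22 = 1170.0000 rpm, dir flips to −; running = −1170.0000
Stage 2 [89T→89T]: ω = 1170.0000×89/89 = 1170.0000 rpm, dir flips to +; running = +1170.0000
Stage 3 [89T→41T]: ω = 1170.0000×89/41 = 2539.7561 rpm, dir flips to −; running = −2539.7561
Stage 4 [56T→56T]: ω = 2539.7561×56/56 = 2539.7561 rpm, dir flips to +; running = +2539.7561
Stage 5 [53T→30T]: ω = 2539.7561×53/30 = 4486.9024 rpm, dir flips to −; running = −4486.9024

-4486.9024 rpm (opposite to input, |ω| = 4486.9024 rpm)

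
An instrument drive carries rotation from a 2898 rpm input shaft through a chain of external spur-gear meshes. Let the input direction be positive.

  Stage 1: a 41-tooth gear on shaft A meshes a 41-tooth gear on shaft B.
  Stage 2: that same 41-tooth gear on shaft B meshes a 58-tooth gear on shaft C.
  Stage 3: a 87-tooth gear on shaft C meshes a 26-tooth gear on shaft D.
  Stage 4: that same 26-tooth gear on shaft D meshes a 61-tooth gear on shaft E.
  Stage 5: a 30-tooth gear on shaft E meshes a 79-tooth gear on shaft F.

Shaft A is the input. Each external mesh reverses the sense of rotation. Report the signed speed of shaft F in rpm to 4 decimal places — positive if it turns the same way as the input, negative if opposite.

-1109.5269 rpm (opposite to input, |ω| = 1109.5269 rpm)

Stage 1 [41T→41T]: ω = 2898.0000×41/41 = 2898.0000 rpm, dir flips to −; running = −2898.0000
Stage 2 [41T→58T]: ω = 2898.0000×41/58 = 2048.5862 rpm, dir flips to +; running = +2048.5862
Stage 3 [87T→26T]: ω = 2048.5862×87/26 = 6854.8846 rpm, dir flips to −; running = −6854.8846
Stage 4 [26T→61T]: ω = 6854.8846×26/61 = 2921.7541 rpm, dir flips to +; running = +2921.7541
Stage 5 [30T→79T]: ω = 2921.7541×30/79 = 1109.5269 rpm, dir flips to −; running = −1109.5269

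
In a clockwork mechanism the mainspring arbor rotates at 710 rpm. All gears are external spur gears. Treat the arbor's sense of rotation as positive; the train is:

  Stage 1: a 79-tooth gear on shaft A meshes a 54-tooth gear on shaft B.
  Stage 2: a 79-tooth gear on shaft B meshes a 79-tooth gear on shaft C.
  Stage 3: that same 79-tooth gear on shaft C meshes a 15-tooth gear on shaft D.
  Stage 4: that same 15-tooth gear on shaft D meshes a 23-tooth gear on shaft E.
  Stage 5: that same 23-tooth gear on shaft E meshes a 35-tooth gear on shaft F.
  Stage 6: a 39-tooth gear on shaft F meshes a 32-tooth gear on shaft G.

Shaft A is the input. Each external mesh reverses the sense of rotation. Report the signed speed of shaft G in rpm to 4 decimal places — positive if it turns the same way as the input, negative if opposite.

Stage 1 [79T→54T]: ω = 710.0000×79/54 = 1038.7037 rpm, dir flips to −; running = −1038.7037
Stage 2 [79T→79T]: ω = 1038.7037×79/79 = 1038.7037 rpm, dir flips to +; running = +1038.7037
Stage 3 [79T→15T]: ω = 1038.7037×79/15 = 5470.5062 rpm, dir flips to −; running = −5470.5062
Stage 4 [15T→23T]: ω = 5470.5062×15/23 = 3567.7214 rpm, dir flips to +; running = +3567.7214
Stage 5 [23T→35T]: ω = 3567.7214×23/35 = 2344.5026 rpm, dir flips to −; running = −2344.5026
Stage 6 [39T→32T]: ω = 2344.5026×39/32 = 2857.3626 rpm, dir flips to +; running = +2857.3626

+2857.3626 rpm (same as input, |ω| = 2857.3626 rpm)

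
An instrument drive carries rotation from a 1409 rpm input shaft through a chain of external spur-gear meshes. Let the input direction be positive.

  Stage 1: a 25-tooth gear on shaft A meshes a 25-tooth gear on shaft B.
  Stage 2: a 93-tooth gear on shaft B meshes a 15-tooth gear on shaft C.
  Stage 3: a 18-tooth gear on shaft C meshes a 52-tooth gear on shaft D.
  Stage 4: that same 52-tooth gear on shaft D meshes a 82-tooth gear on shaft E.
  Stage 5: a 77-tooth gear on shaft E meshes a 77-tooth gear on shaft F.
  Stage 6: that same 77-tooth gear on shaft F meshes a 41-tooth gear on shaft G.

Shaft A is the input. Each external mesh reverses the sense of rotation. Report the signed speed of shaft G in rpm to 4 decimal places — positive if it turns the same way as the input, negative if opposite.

Stage 1 [25T→25T]: ω = 1409.0000×25/25 = 1409.0000 rpm, dir flips to −; running = −1409.0000
Stage 2 [93T→15T]: ω = 1409.0000×93/15 = 8735.8000 rpm, dir flips to +; running = +8735.8000
Stage 3 [18T→52T]: ω = 8735.8000×18/52 = 3023.9308 rpm, dir flips to −; running = −3023.9308
Stage 4 [52T→82T]: ω = 3023.9308×52/82 = 1917.6146 rpm, dir flips to +; running = +1917.6146
Stage 5 [77T→77T]: ω = 1917.6146×77/77 = 1917.6146 rpm, dir flips to −; running = −1917.6146
Stage 6 [77T→41T]: ω = 1917.6146×77/41 = 3601.3738 rpm, dir flips to +; running = +3601.3738

+3601.3738 rpm (same as input, |ω| = 3601.3738 rpm)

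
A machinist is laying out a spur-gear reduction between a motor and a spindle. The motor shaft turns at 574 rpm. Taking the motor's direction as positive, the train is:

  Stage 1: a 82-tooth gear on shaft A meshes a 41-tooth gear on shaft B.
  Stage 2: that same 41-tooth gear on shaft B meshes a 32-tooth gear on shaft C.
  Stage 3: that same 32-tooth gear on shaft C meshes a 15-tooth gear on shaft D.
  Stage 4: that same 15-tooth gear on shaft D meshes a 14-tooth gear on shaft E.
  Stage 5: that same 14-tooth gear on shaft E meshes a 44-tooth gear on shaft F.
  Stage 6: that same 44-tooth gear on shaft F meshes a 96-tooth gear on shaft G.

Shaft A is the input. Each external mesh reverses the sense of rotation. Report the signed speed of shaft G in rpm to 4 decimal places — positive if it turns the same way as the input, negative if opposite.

+490.2917 rpm (same as input, |ω| = 490.2917 rpm)

Stage 1 [82T→41T]: ω = 574.0000×82/41 = 1148.0000 rpm, dir flips to −; running = −1148.0000
Stage 2 [41T→32T]: ω = 1148.0000×41/32 = 1470.8750 rpm, dir flips to +; running = +1470.8750
Stage 3 [32T→15T]: ω = 1470.8750×32/15 = 3137.8667 rpm, dir flips to −; running = −3137.8667
Stage 4 [15T→14T]: ω = 3137.8667×15/14 = 3362.0000 rpm, dir flips to +; running = +3362.0000
Stage 5 [14T→44T]: ω = 3362.0000×14/44 = 1069.7273 rpm, dir flips to −; running = −1069.7273
Stage 6 [44T→96T]: ω = 1069.7273×44/96 = 490.2917 rpm, dir flips to +; running = +490.2917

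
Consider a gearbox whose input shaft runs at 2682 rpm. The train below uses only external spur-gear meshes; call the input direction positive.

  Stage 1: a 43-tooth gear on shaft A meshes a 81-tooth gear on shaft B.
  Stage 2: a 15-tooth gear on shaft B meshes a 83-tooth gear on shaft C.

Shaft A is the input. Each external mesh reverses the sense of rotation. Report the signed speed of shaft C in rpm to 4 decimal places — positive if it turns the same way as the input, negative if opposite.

Stage 1 [43T→81T]: ω = 2682.0000×43/81 = 1423.7778 rpm, dir flips to −; running = −1423.7778
Stage 2 [15T→83T]: ω = 1423.7778×15/83 = 257.3092 rpm, dir flips to +; running = +257.3092

+257.3092 rpm (same as input, |ω| = 257.3092 rpm)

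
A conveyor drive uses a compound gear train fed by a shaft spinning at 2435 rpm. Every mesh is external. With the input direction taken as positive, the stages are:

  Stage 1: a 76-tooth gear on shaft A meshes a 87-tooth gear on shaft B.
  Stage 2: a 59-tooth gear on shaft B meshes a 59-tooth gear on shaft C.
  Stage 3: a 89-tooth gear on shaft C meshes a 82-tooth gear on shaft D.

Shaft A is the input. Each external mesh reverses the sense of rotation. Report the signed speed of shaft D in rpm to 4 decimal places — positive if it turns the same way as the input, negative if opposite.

Stage 1 [76T→87T]: ω = 2435.0000×76/87 = 2127.1264 rpm, dir flips to −; running = −2127.1264
Stage 2 [59T→59T]: ω = 2127.1264×59/59 = 2127.1264 rpm, dir flips to +; running = +2127.1264
Stage 3 [89T→82T]: ω = 2127.1264×89/82 = 2308.7104 rpm, dir flips to −; running = −2308.7104

-2308.7104 rpm (opposite to input, |ω| = 2308.7104 rpm)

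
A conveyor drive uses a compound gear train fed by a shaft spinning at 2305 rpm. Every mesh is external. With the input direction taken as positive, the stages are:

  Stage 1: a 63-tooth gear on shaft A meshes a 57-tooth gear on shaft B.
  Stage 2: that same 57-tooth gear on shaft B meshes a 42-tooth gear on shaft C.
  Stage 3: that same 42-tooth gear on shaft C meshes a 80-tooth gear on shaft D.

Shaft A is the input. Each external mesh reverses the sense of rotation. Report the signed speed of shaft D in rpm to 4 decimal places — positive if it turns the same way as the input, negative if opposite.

-1815.1875 rpm (opposite to input, |ω| = 1815.1875 rpm)

Stage 1 [63T→57T]: ω = 2305.0000×63/57 = 2547.6316 rpm, dir flips to −; running = −2547.6316
Stage 2 [57T→42T]: ω = 2547.6316×57/42 = 3457.5000 rpm, dir flips to +; running = +3457.5000
Stage 3 [42T→80T]: ω = 3457.5000×42/80 = 1815.1875 rpm, dir flips to −; running = −1815.1875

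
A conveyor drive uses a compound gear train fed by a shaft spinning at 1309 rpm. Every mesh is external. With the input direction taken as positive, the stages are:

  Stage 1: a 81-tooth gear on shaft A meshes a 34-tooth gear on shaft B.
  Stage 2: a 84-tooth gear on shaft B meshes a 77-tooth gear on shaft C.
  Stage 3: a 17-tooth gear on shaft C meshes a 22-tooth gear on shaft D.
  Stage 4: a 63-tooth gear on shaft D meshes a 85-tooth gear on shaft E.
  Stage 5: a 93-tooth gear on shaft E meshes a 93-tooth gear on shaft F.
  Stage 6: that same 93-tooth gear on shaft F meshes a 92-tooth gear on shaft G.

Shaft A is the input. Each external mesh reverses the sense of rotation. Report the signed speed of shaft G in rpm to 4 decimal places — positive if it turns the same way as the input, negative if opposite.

+1969.5966 rpm (same as input, |ω| = 1969.5966 rpm)

Stage 1 [81T→34T]: ω = 1309.0000×81/34 = 3118.5000 rpm, dir flips to −; running = −3118.5000
Stage 2 [84T→77T]: ω = 3118.5000×84/77 = 3402.0000 rpm, dir flips to +; running = +3402.0000
Stage 3 [17T→22T]: ω = 3402.0000×17/22 = 2628.8182 rpm, dir flips to −; running = −2628.8182
Stage 4 [63T→85T]: ω = 2628.8182×63/85 = 1948.4182 rpm, dir flips to +; running = +1948.4182
Stage 5 [93T→93T]: ω = 1948.4182×93/93 = 1948.4182 rpm, dir flips to −; running = −1948.4182
Stage 6 [93T→92T]: ω = 1948.4182×93/92 = 1969.5966 rpm, dir flips to +; running = +1969.5966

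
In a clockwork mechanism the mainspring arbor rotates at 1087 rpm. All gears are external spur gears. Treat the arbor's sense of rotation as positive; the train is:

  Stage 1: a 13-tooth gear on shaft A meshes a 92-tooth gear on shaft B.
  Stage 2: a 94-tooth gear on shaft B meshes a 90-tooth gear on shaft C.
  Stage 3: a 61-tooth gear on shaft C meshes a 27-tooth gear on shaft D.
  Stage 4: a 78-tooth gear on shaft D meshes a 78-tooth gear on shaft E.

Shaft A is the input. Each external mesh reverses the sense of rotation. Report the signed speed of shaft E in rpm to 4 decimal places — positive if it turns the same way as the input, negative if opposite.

+362.4403 rpm (same as input, |ω| = 362.4403 rpm)

Stage 1 [13T→92T]: ω = 1087.0000×13/92 = 153.5978 rpm, dir flips to −; running = −153.5978
Stage 2 [94T→90T]: ω = 153.5978×94/90 = 160.4244 rpm, dir flips to +; running = +160.4244
Stage 3 [61T→27T]: ω = 160.4244×61/27 = 362.4403 rpm, dir flips to −; running = −362.4403
Stage 4 [78T→78T]: ω = 362.4403×78/78 = 362.4403 rpm, dir flips to +; running = +362.4403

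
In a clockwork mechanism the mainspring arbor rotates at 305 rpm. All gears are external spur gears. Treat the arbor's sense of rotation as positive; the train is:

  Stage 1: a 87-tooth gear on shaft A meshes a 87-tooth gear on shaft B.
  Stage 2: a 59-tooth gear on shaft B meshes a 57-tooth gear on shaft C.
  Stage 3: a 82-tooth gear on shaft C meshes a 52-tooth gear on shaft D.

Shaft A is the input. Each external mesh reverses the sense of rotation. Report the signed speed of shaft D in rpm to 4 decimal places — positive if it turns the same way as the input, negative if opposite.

-497.8374 rpm (opposite to input, |ω| = 497.8374 rpm)

Stage 1 [87T→87T]: ω = 305.0000×87/87 = 305.0000 rpm, dir flips to −; running = −305.0000
Stage 2 [59T→57T]: ω = 305.0000×59/57 = 315.7018 rpm, dir flips to +; running = +315.7018
Stage 3 [82T→52T]: ω = 315.7018×82/52 = 497.8374 rpm, dir flips to −; running = −497.8374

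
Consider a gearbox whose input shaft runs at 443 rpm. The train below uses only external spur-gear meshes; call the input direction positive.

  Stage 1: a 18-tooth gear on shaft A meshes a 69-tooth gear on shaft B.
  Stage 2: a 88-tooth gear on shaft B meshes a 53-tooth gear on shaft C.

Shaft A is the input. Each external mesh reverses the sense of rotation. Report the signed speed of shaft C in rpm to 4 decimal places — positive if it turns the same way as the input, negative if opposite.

+191.8819 rpm (same as input, |ω| = 191.8819 rpm)

Stage 1 [18T→69T]: ω = 443.0000×18/69 = 115.5652 rpm, dir flips to −; running = −115.5652
Stage 2 [88T→53T]: ω = 115.5652×88/53 = 191.8819 rpm, dir flips to +; running = +191.8819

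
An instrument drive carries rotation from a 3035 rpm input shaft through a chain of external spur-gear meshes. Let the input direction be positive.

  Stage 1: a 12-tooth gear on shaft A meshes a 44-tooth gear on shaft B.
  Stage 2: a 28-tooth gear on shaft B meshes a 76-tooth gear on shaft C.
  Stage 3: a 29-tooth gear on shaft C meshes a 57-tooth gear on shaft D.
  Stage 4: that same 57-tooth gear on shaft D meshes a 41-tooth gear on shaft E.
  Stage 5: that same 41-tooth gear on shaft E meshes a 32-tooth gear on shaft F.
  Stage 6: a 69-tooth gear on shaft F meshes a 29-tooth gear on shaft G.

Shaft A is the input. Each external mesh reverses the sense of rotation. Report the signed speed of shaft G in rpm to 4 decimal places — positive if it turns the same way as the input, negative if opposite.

Stage 1 [12T→44T]: ω = 3035.0000×12/44 = 827.7273 rpm, dir flips to −; running = −827.7273
Stage 2 [28T→76T]: ω = 827.7273×28/76 = 304.9522 rpm, dir flips to +; running = +304.9522
Stage 3 [29T→57T]: ω = 304.9522×29/57 = 155.1511 rpm, dir flips to −; running = −155.1511
Stage 4 [57T→41T]: ω = 155.1511×57/41 = 215.6979 rpm, dir flips to +; running = +215.6979
Stage 5 [41T→32T]: ω = 215.6979×41/32 = 276.3629 rpm, dir flips to −; running = −276.3629
Stage 6 [69T→29T]: ω = 276.3629×69/29 = 657.5531 rpm, dir flips to +; running = +657.5531

+657.5531 rpm (same as input, |ω| = 657.5531 rpm)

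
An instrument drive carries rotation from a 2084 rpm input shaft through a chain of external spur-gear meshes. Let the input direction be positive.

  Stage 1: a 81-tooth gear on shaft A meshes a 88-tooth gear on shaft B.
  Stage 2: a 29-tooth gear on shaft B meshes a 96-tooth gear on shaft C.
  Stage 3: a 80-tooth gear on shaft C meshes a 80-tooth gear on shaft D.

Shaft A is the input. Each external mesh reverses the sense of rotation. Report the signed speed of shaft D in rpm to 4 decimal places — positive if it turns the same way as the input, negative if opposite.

Stage 1 [81T→88T]: ω = 2084.0000×81/88 = 1918.2273 rpm, dir flips to −; running = −1918.2273
Stage 2 [29T→96T]: ω = 1918.2273×29/96 = 579.4645 rpm, dir flips to +; running = +579.4645
Stage 3 [80T→80T]: ω = 579.4645×80/80 = 579.4645 rpm, dir flips to −; running = −579.4645

-579.4645 rpm (opposite to input, |ω| = 579.4645 rpm)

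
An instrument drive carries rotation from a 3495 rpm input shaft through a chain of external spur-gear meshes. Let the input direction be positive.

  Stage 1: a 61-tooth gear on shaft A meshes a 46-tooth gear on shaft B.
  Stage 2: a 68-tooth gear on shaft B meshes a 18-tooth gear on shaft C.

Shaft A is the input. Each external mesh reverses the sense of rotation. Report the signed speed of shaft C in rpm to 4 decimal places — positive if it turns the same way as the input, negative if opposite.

Stage 1 [61T→46T]: ω = 3495.0000×61/46 = 4634.6739 rpm, dir flips to −; running = −4634.6739
Stage 2 [68T→18T]: ω = 4634.6739×68/18 = 17508.7681 rpm, dir flips to +; running = +17508.7681

+17508.7681 rpm (same as input, |ω| = 17508.7681 rpm)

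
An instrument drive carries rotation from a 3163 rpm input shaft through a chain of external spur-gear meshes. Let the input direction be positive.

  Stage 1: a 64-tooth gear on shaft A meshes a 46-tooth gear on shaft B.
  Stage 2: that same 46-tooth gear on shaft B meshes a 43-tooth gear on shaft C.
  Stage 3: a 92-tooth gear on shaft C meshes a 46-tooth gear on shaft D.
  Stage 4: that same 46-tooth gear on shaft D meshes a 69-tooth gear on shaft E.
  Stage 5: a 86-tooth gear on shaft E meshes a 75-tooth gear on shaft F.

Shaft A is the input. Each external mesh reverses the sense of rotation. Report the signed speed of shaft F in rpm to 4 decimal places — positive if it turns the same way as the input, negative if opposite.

Stage 1 [64T→46T]: ω = 3163.0000×64/46 = 4400.6957 rpm, dir flips to −; running = −4400.6957
Stage 2 [46T→43T]: ω = 4400.6957×46/43 = 4707.7209 rpm, dir flips to +; running = +4707.7209
Stage 3 [92T→46T]: ω = 4707.7209×92/46 = 9415.4419 rpm, dir flips to −; running = −9415.4419
Stage 4 [46T→69T]: ω = 9415.4419×46/69 = 6276.9612 rpm, dir flips to +; running = +6276.9612
Stage 5 [86T→75T]: ω = 6276.9612×86/75 = 7197.5822 rpm, dir flips to −; running = −7197.5822

-7197.5822 rpm (opposite to input, |ω| = 7197.5822 rpm)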